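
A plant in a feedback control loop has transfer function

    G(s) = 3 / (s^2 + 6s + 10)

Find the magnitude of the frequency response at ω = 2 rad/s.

Substitute s = j2: numerator = 3, denominator = 6 + j12.
|G(j2)| = |3| / |6 + j12| = 3 / 13.416 ≈ 0.2236.

|G(j2)| ≈ 0.2236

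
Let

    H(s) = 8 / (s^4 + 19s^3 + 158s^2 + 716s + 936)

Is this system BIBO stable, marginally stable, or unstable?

The denominator s^4 + 19s^3 + 158s^2 + 716s + 936 factors as (s^2 + 8s + 52)(s + 2)(s + 9), giving poles at s = -4 ± 6j, -2, -9.
Since all poles lie strictly in the left half-plane, the system is stable.

stable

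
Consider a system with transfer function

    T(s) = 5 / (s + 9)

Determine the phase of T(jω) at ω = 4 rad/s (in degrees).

At s = j4: numerator = 5, denominator = 9 + j4.
∠T = ∠num − ∠den = 0° − (23.962°) = -23.96°.

∠T(j4) ≈ -23.96°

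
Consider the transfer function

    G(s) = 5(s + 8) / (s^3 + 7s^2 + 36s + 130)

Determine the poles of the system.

The poles are the roots of the denominator s^3 + 7s^2 + 36s + 130 = 0.
Trying s = -5: the polynomial evaluates to 0, so (s + 5) is a factor.
Dividing out leaves s^2 + 2s + 26 = 0.
The quadratic formula then gives s = -1 ± 5j.

s = -1 ± 5j, -5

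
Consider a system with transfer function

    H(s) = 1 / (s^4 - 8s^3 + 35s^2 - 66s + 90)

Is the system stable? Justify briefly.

The denominator s^4 - 8s^3 + 35s^2 - 66s + 90 factors as (s^2 - 6s + 18)(s^2 - 2s + 5), giving poles at s = 3 + 3j, 3 - 3j, 1 + 2j, 1 - 2j.
Since the pole(s) at s = 3 + 3j, 3 - 3j, 1 + 2j, 1 - 2j lie in the right half-plane, the system is unstable.

unstable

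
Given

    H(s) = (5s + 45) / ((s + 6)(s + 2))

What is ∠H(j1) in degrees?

∠H(j1) ≈ -29.69°

At s = j1: numerator = 45 + j5, denominator = 11 + j8.
∠H = ∠num − ∠den = 6.3402° − (36.027°) = -29.69°.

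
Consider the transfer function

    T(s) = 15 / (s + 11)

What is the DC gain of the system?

T(0) = 15/11 ≈ 1.364

Set s = 0: T(0) = (15) / (11) = 15/11.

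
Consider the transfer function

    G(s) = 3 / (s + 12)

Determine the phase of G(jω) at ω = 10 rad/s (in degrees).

∠G(j10) ≈ -39.81°

At s = j10: numerator = 3, denominator = 12 + j10.
∠G = ∠num − ∠den = 0° − (39.806°) = -39.81°.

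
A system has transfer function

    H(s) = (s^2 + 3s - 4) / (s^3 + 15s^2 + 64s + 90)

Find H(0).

H(0) = -2/45 ≈ -0.04444

Set s = 0: H(0) = (-4) / (90) = -2/45.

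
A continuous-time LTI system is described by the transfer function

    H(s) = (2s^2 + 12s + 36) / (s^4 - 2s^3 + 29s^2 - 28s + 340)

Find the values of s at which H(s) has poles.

The poles are the roots of the denominator s^4 - 2s^3 + 29s^2 - 28s + 340 = 0.
No real roots exist; factor into two real quadratics: (s^2 - 4s + 20)(s^2 + 2s + 17) = 0.
Each quadratic gives a conjugate pair via the quadratic formula.

s = 2 ± 4j, -1 ± 4j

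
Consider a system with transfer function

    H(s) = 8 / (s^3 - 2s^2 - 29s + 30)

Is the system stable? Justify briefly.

unstable

The denominator s^3 - 2s^2 - 29s + 30 factors as (s + 5)(s - 1)(s - 6), giving poles at s = -5, 1, 6.
Since the pole(s) at s = 1, 6 lie in the right half-plane, the system is unstable.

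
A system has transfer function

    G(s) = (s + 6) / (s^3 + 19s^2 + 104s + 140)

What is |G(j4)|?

Substitute s = j4: numerator = 6 + j4, denominator = -164 + j352.
|G(j4)| = |6 + j4| / |-164 + j352| = 7.2111 / 388.33 ≈ 0.01857.

|G(j4)| ≈ 0.01857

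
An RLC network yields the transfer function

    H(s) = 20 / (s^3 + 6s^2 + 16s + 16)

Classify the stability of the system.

The denominator s^3 + 6s^2 + 16s + 16 factors as (s^2 + 4s + 8)(s + 2), giving poles at s = -2 + 2j, -2 - 2j, -2.
Since all poles lie strictly in the left half-plane, the system is stable.

stable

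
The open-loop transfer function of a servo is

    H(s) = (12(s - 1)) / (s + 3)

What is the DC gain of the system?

At s = 0 each factor (s + a) contributes a and each (s^2 + bs + c) contributes c.
H(0) = 12·(-1) / ((3)) = -12/3 = -4.

H(0) = -4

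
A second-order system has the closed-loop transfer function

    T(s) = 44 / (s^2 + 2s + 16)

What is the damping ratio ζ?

Compare the denominator to the standard form s^2 + 2ζωₙs + ωₙ².
ωₙ² = 16, so ωₙ = 4 rad/s.
2ζωₙ = 2, so ζ = 2/(2·4) = 0.25.

ζ = 0.25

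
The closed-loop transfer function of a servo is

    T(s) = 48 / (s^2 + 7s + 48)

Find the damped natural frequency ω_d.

Comparing s^2 + 7s + 48 to s^2 + 2ζωₙs + ωₙ²: ωₙ = √48 ≈ 6.928 rad/s and ζ = 7/(2·√48) ≈ 0.5052.
ζωₙ = 7/2 = 3.5, so ω_d = ωₙ√(1−ζ²) = √(ωₙ² − (ζωₙ)²) = √(48 − 3.5²) = √35.75 ≈ 5.979 rad/s.

ω_d ≈ 5.979 rad/s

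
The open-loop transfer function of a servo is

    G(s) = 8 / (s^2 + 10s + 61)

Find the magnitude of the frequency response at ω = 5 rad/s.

|G(j5)| ≈ 0.1298

Substitute s = j5: numerator = 8, denominator = 36 + j50.
|G(j5)| = |8| / |36 + j50| = 8 / 61.612 ≈ 0.1298.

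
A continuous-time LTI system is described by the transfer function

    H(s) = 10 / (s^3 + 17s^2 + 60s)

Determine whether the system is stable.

The denominator s^3 + 17s^2 + 60s factors as s(s + 12)(s + 5), giving poles at s = 0, -12, -5.
Since the simple pole(s) at s = 0 lie on the jω-axis with none in the right half-plane, the system is marginally stable.

marginally stable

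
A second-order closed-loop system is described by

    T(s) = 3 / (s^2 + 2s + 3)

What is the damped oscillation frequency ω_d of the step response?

ω_d ≈ 1.414 rad/s

Comparing s^2 + 2s + 3 to s^2 + 2ζωₙs + ωₙ²: ωₙ = √3 ≈ 1.732 rad/s and ζ = 2/(2·√3) ≈ 0.5774.
ζωₙ = 2/2 = 1, so ω_d = ωₙ√(1−ζ²) = √(ωₙ² − (ζωₙ)²) = √(3 − 1²) = √2 ≈ 1.414 rad/s.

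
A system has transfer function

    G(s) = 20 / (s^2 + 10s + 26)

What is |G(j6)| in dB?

|G(j6)|_dB ≈ -9.66 dB

Substitute s = j6: numerator = 20, denominator = -10 + j60.
|G(j6)| = |20| / |-10 + j60| = 20 / 60.828 ≈ 0.3288.
In decibels: 20·log₁₀(0.3288) ≈ -9.66 dB.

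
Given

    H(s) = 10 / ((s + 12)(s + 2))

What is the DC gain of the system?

At s = 0 each factor (s + a) contributes a and each (s^2 + bs + c) contributes c.
H(0) = 10·1 / ((12) · (2)) = 10/24 = 5/12.

H(0) = 5/12 ≈ 0.4167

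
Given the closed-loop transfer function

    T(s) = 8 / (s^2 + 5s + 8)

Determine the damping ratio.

Compare the denominator to the standard form s^2 + 2ζωₙs + ωₙ².
ωₙ² = 8, so ωₙ = √8 ≈ 2.828 rad/s.
2ζωₙ = 5, so ζ = 5/(2·√8) ≈ 0.8839.

ζ ≈ 0.8839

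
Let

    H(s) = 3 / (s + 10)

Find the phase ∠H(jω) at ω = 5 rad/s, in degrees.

At s = j5: numerator = 3, denominator = 10 + j5.
∠H = ∠num − ∠den = 0° − (26.565°) = -26.57°.

∠H(j5) ≈ -26.57°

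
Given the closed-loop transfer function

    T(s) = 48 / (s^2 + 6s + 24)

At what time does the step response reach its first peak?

t_p ≈ 0.8112 s

Comparing s^2 + 6s + 24 to s^2 + 2ζωₙs + ωₙ²: ωₙ = √24 ≈ 4.899 rad/s and ζ = 6/(2·√24) ≈ 0.6124.
ζωₙ = 6/2 = 3, so ω_d = ωₙ√(1−ζ²) = √(ωₙ² − (ζωₙ)²) = √(24 − 3²) = √15 ≈ 3.873 rad/s.
t_p = π/ω_d = π/3.873 ≈ 0.8112 s.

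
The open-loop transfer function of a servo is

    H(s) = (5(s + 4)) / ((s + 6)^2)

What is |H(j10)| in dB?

Substitute s = j10: numerator = 20 + j50, denominator = -64 + j120.
|H(j10)| = |20 + j50| / |-64 + j120| = 53.852 / 136 ≈ 0.3960.
In decibels: 20·log₁₀(0.3960) ≈ -8.05 dB.

|H(j10)|_dB ≈ -8.05 dB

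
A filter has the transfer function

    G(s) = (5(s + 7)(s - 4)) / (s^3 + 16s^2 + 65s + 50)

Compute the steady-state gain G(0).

G(0) = -14/5 ≈ -2.800

Set s = 0: G(0) = (-140) / (50) = -14/5.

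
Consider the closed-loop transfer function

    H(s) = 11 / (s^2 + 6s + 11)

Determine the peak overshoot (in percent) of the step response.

%OS ≈ 0.128%

Comparing s^2 + 6s + 11 to s^2 + 2ζωₙs + ωₙ²: ωₙ = √11 ≈ 3.317 rad/s and ζ = 6/(2·√11) ≈ 0.9045.
%OS = 100·exp(−πζ/√(1−ζ²)) = 100·exp(−π·0.9045/√(1−0.9045²)) ≈ 0.128%.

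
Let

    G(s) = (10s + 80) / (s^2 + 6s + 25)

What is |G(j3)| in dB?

Substitute s = j3: numerator = 80 + j30, denominator = 16 + j18.
|G(j3)| = |80 + j30| / |16 + j18| = 85.440 / 24.083 ≈ 3.548.
In decibels: 20·log₁₀(3.548) ≈ 11.0 dB.

|G(j3)|_dB ≈ 11.0 dB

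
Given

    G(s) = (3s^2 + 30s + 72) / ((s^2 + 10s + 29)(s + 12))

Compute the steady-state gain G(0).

Set s = 0: G(0) = (72) / (348) = 6/29.

G(0) = 6/29 ≈ 0.2069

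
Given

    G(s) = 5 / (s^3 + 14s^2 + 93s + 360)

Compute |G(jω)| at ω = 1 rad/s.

|G(j1)| ≈ 0.01397

Substitute s = j1: numerator = 5, denominator = 346 + j92.
|G(j1)| = |5| / |346 + j92| = 5 / 358.02 ≈ 0.01397.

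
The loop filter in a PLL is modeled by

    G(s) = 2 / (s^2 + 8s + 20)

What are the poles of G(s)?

The poles are the roots of the denominator s^2 + 8s + 20 = 0.
Using the quadratic formula: s = (-8 ± √(-16))/2 = -4 ± 2j.

s = -4 + 2j, -4 - 2j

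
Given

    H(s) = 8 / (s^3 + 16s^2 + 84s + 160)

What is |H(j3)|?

Substitute s = j3: numerator = 8, denominator = 16 + j225.
|H(j3)| = |8| / |16 + j225| = 8 / 225.57 ≈ 0.03547.

|H(j3)| ≈ 0.03547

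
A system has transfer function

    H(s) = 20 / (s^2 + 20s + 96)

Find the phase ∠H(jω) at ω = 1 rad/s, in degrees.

At s = j1: numerator = 20, denominator = 95 + j20.
∠H = ∠num − ∠den = 0° − (11.889°) = -11.89°.

∠H(j1) ≈ -11.89°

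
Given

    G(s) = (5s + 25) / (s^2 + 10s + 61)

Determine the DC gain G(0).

Set s = 0: G(0) = (25) / (61) = 25/61.

G(0) = 25/61 ≈ 0.4098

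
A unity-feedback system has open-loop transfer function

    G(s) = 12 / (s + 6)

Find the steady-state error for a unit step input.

G(s) has no poles at the origin.
This is a Type 0 system. Kp = lim_{s→0} G(s) = 12/6 = 2.
e_ss = 1/(1 + Kp) = 1/(1 + 2) = 1/3 ≈ 0.3333.

e_ss = 0.3333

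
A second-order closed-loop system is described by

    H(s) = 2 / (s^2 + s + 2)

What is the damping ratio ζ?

ζ ≈ 0.3536

Compare the denominator to the standard form s^2 + 2ζωₙs + ωₙ².
ωₙ² = 2, so ωₙ = √2 ≈ 1.414 rad/s.
2ζωₙ = 1, so ζ = 1/(2·√2) ≈ 0.3536.
With ζ = 0.3536 the response is underdamped.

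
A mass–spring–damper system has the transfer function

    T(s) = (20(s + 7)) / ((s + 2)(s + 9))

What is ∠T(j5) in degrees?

At s = j5: numerator = 140 + j100, denominator = -7 + j55.
∠T = ∠num − ∠den = 35.538° − (97.253°) = -61.72°.

∠T(j5) ≈ -61.72°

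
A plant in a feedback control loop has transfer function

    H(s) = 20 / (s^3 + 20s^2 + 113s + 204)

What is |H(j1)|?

|H(j1)| ≈ 0.09285

Substitute s = j1: numerator = 20, denominator = 184 + j112.
|H(j1)| = |20| / |184 + j112| = 20 / 215.41 ≈ 0.09285.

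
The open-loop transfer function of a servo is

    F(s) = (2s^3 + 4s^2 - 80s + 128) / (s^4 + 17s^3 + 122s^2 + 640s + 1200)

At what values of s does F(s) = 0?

s = 4, -8, 2

Set the numerator to zero: 2s^3 + 4s^2 - 80s + 128 = 0, i.e. 2·(s^3 + 2s^2 - 40s + 64) = 0.
Factoring: (s - 4)(s + 8)(s - 2) = 0.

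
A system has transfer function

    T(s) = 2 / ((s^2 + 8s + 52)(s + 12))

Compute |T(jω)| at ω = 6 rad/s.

Substitute s = j6: numerator = 2, denominator = -96 + j672.
|T(j6)| = |2| / |-96 + j672| = 2 / 678.82 ≈ 0.002946.

|T(j6)| ≈ 0.002946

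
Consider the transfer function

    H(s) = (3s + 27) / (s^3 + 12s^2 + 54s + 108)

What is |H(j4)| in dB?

Substitute s = j4: numerator = 27 + j12, denominator = -84 + j152.
|H(j4)| = |27 + j12| / |-84 + j152| = 29.547 / 173.67 ≈ 0.1701.
In decibels: 20·log₁₀(0.1701) ≈ -15.4 dB.

|H(j4)|_dB ≈ -15.4 dB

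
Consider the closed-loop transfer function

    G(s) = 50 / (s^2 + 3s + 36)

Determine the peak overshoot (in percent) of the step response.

Comparing s^2 + 3s + 36 to s^2 + 2ζωₙs + ωₙ²: ωₙ = 6 rad/s and ζ = 3/(2·6) = 0.25.
%OS = 100·exp(−πζ/√(1−ζ²)) = 100·exp(−π·0.25/√(1−0.25²)) ≈ 44.4%.

%OS ≈ 44.4%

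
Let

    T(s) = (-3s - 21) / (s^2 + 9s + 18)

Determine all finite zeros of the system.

s = -7

Set the numerator to zero: -3s - 21 = 0, i.e. -3·(s + 7) = 0.
So s = -7.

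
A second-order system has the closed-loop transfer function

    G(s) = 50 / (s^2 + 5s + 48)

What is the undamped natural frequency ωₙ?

ωₙ ≈ 6.928 rad/s

Compare the denominator to the standard form s^2 + 2ζωₙs + ωₙ².
ωₙ² = 48, so ωₙ = √48 ≈ 6.928 rad/s.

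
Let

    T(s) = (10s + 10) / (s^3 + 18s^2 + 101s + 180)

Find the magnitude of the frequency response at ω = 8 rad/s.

Substitute s = j8: numerator = 10 + j80, denominator = -972 + j296.
|T(j8)| = |10 + j80| / |-972 + j296| = 80.623 / 1016.1 ≈ 0.07935.

|T(j8)| ≈ 0.07935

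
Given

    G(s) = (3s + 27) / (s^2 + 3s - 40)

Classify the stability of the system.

The denominator s^2 + 3s - 40 factors as (s + 8)(s - 5), giving poles at s = -8, 5.
Since the pole(s) at s = 5 lie in the right half-plane, the system is unstable.

unstable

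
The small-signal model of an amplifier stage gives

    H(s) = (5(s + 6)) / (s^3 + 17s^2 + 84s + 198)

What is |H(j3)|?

Substitute s = j3: numerator = 30 + j15, denominator = 45 + j225.
|H(j3)| = |30 + j15| / |45 + j225| = 33.541 / 229.46 ≈ 0.1462.

|H(j3)| ≈ 0.1462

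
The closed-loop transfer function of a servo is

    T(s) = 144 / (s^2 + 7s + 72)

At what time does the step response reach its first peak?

t_p ≈ 0.4064 s

Comparing s^2 + 7s + 72 to s^2 + 2ζωₙs + ωₙ²: ωₙ = √72 ≈ 8.485 rad/s and ζ = 7/(2·√72) ≈ 0.4125.
ζωₙ = 7/2 = 3.5, so ω_d = ωₙ√(1−ζ²) = √(ωₙ² − (ζωₙ)²) = √(72 − 3.5²) = √59.75 ≈ 7.730 rad/s.
t_p = π/ω_d = π/7.730 ≈ 0.4064 s.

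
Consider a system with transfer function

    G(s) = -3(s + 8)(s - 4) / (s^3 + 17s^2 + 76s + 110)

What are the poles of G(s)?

The poles are the roots of the denominator s^3 + 17s^2 + 76s + 110 = 0.
Trying s = -11: the polynomial evaluates to 0, so (s + 11) is a factor.
Dividing out leaves s^2 + 6s + 10 = 0.
The quadratic formula then gives s = -3 ± 1j.

s = -3 ± j, -11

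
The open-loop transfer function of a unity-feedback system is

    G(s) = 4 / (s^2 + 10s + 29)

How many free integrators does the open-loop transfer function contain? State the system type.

Type 0

The denominator has no factor of s at the origin — no free integrator — so this is a Type 0 system.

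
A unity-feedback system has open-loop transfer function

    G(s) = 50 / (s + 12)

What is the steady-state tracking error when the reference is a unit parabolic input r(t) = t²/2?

G(s) has no poles at the origin.
This is a Type 0 system; Ka = lim_{s→0} s^2·G(s) = 0, so the steady-state error for a parabola input is infinite.

e_ss = ∞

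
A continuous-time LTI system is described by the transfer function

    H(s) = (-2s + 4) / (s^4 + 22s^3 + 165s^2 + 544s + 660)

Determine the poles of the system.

The poles are the roots of the denominator s^4 + 22s^3 + 165s^2 + 544s + 660 = 0.
Trying s = -11: the polynomial evaluates to 0, so (s + 11) is a factor.
Dividing out leaves s^3 + 11s^2 + 44s + 60 = 0.
This factors further as (s + 3)(s^2 + 8s + 20) = 0.

s = -11, -3, -4 + 2j, -4 - 2j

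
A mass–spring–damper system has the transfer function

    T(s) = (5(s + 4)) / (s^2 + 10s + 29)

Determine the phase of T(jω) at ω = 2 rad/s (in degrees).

At s = j2: numerator = 20 + j10, denominator = 25 + j20.
∠T = ∠num − ∠den = 26.565° − (38.660°) = -12.09°.

∠T(j2) ≈ -12.09°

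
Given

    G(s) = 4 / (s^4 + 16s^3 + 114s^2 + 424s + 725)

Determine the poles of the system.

s = -5 ± 2j, -3 ± 4j

The poles are the roots of the denominator s^4 + 16s^3 + 114s^2 + 424s + 725 = 0.
No real roots exist; factor into two real quadratics: (s^2 + 10s + 29)(s^2 + 6s + 25) = 0.
Each quadratic gives a conjugate pair via the quadratic formula.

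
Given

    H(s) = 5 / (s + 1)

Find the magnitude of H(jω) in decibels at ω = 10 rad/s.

|H(j10)|_dB ≈ -6.06 dB

Substitute s = j10: numerator = 5, denominator = 1 + j10.
|H(j10)| = |5| / |1 + j10| = 5 / 10.050 ≈ 0.4975.
In decibels: 20·log₁₀(0.4975) ≈ -6.06 dB.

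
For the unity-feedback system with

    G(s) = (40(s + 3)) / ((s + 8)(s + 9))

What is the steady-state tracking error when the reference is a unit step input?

e_ss = 0.3750

G(s) has no poles at the origin.
This is a Type 0 system. Kp = lim_{s→0} G(s) = 120/72 = 5/3.
e_ss = 1/(1 + Kp) = 1/(1 + 5/3) = 3/8 ≈ 0.3750.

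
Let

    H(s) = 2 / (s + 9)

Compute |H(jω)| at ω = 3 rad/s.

|H(j3)| ≈ 0.2108

Substitute s = j3: numerator = 2, denominator = 9 + j3.
|H(j3)| = |2| / |9 + j3| = 2 / 9.4868 ≈ 0.2108.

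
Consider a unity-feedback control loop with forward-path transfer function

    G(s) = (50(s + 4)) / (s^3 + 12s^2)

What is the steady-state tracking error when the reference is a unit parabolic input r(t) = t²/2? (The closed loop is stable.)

e_ss = 0.06000

G(s) has 2 poles at the origin.
This is a Type 2 system. Ka = lim_{s→0} s^2·G(s) = 200/12 = 50/3.
e_ss = 1/Ka = 1/(50/3) = 3/50 ≈ 0.06000.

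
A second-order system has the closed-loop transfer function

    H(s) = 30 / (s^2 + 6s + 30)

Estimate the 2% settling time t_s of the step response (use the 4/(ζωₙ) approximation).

Comparing s^2 + 6s + 30 to s^2 + 2ζωₙs + ωₙ²: ωₙ = √30 ≈ 5.477 rad/s and ζ = 6/(2·√30) ≈ 0.5477.
ζωₙ = 6/2 = 3, so t_s ≈ 4/(ζωₙ) = 4/3 ≈ 1.333 s.

t_s ≈ 1.333 s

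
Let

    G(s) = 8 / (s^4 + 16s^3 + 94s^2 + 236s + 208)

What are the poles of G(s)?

s = -5 + j, -5 - j, -4, -2

The poles are the roots of the denominator s^4 + 16s^3 + 94s^2 + 236s + 208 = 0.
Trying s = -4: the polynomial evaluates to 0, so (s + 4) is a factor.
Dividing out leaves s^3 + 12s^2 + 46s + 52 = 0.
This factors further as (s^2 + 10s + 26)(s + 2) = 0.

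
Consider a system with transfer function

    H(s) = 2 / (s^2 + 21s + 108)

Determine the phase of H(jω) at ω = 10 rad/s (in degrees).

At s = j10: numerator = 2, denominator = 8 + j210.
∠H = ∠num − ∠den = 0° − (87.818°) = -87.82°.

∠H(j10) ≈ -87.82°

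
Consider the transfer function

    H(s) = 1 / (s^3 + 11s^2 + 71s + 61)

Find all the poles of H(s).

s = -5 ± 6j, -1

The poles are the roots of the denominator s^3 + 11s^2 + 71s + 61 = 0.
Trying s = -1: the polynomial evaluates to 0, so (s + 1) is a factor.
Dividing out leaves s^2 + 10s + 61 = 0.
The quadratic formula then gives s = -5 ± 6j.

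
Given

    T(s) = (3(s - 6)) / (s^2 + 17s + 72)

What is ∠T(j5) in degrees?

At s = j5: numerator = -18 + j15, denominator = 47 + j85.
∠T = ∠num − ∠den = 140.19° − (61.060°) = 79.13°.

∠T(j5) ≈ 79.13°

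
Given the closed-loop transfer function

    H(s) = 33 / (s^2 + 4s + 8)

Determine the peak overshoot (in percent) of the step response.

Comparing s^2 + 4s + 8 to s^2 + 2ζωₙs + ωₙ²: ωₙ = √8 ≈ 2.828 rad/s and ζ = 4/(2·√8) ≈ 0.7071.
%OS = 100·exp(−πζ/√(1−ζ²)) = 100·exp(−π·0.7071/√(1−0.7071²)) ≈ 4.32%.

%OS ≈ 4.32%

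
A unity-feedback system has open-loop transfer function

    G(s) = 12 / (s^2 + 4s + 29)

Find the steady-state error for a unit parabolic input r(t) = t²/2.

G(s) has no poles at the origin.
This is a Type 0 system; Ka = lim_{s→0} s^2·G(s) = 0, so the steady-state error for a parabola input is infinite.

e_ss = ∞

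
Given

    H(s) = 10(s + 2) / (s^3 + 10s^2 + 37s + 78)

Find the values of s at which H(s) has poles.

The poles are the roots of the denominator s^3 + 10s^2 + 37s + 78 = 0.
Trying s = -6: the polynomial evaluates to 0, so (s + 6) is a factor.
Dividing out leaves s^2 + 4s + 13 = 0.
The quadratic formula then gives s = -2 ± 3j.

s = -2 ± 3j, -6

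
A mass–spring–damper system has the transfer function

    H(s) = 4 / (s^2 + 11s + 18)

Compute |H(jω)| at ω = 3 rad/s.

|H(j3)| ≈ 0.1169

Substitute s = j3: numerator = 4, denominator = 9 + j33.
|H(j3)| = |4| / |9 + j33| = 4 / 34.205 ≈ 0.1169.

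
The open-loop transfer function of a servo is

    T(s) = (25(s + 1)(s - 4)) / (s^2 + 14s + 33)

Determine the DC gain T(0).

Set s = 0: T(0) = (-100) / (33) = -100/33.

T(0) = -100/33 ≈ -3.030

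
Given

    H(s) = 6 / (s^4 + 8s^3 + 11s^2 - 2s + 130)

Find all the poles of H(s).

The poles are the roots of the denominator s^4 + 8s^3 + 11s^2 - 2s + 130 = 0.
No real roots exist; factor into two real quadratics: (s^2 - 2s + 5)(s^2 + 10s + 26) = 0.
Each quadratic gives a conjugate pair via the quadratic formula.

s = 1 + 2j, 1 - 2j, -5 + j, -5 - j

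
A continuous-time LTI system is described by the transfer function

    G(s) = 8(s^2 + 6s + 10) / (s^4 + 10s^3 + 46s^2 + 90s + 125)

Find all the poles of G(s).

The poles are the roots of the denominator s^4 + 10s^3 + 46s^2 + 90s + 125 = 0.
No real roots exist; factor into two real quadratics: (s^2 + 2s + 5)(s^2 + 8s + 25) = 0.
Each quadratic gives a conjugate pair via the quadratic formula.

s = -1 ± 2j, -4 ± 3j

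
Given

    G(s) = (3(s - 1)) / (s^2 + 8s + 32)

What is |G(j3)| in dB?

|G(j3)|_dB ≈ -10.9 dB

Substitute s = j3: numerator = -3 + j9, denominator = 23 + j24.
|G(j3)| = |-3 + j9| / |23 + j24| = 9.4868 / 33.242 ≈ 0.2854.
In decibels: 20·log₁₀(0.2854) ≈ -10.9 dB.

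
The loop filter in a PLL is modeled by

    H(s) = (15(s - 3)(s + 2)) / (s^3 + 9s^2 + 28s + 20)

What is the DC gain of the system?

Set s = 0: H(0) = (-90) / (20) = -9/2.

H(0) = -9/2 ≈ -4.500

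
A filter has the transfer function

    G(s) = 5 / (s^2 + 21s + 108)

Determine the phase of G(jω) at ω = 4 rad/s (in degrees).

At s = j4: numerator = 5, denominator = 92 + j84.
∠G = ∠num − ∠den = 0° − (42.397°) = -42.40°.

∠G(j4) ≈ -42.40°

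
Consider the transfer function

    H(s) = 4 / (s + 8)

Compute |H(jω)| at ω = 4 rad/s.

|H(j4)| ≈ 0.4472

Substitute s = j4: numerator = 4, denominator = 8 + j4.
|H(j4)| = |4| / |8 + j4| = 4 / 8.9443 ≈ 0.4472.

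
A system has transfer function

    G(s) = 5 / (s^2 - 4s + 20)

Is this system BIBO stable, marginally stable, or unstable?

The poles can be read from the denominator factors: s = 2 + 4j, 2 - 4j.
Since the pole(s) at s = 2 + 4j, 2 - 4j lie in the right half-plane, the system is unstable.

unstable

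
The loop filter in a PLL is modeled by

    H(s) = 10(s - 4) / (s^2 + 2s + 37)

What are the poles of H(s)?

s = -1 + 6j, -1 - 6j

The poles are the roots of the denominator s^2 + 2s + 37 = 0.
Using the quadratic formula: s = (-2 ± √(-144))/2 = -1 ± 6j.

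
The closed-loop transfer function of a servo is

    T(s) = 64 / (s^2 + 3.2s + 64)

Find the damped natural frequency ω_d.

Comparing s^2 + 3.2s + 64 to s^2 + 2ζωₙs + ωₙ²: ωₙ = 8 rad/s and ζ = 3.2/(2·8) = 0.2.
ζωₙ = 3.2/2 = 1.6, so ω_d = ωₙ√(1−ζ²) = √(ωₙ² − (ζωₙ)²) = √(64 − 1.6²) = √61.44 ≈ 7.838 rad/s.

ω_d ≈ 7.838 rad/s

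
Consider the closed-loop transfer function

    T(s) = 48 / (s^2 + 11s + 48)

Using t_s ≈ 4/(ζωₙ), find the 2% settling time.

Comparing s^2 + 11s + 48 to s^2 + 2ζωₙs + ωₙ²: ωₙ = √48 ≈ 6.928 rad/s and ζ = 11/(2·√48) ≈ 0.7939.
ζωₙ = 11/2 = 5.5, so t_s ≈ 4/(ζωₙ) = 4/5.5 ≈ 0.7273 s.

t_s ≈ 0.7273 s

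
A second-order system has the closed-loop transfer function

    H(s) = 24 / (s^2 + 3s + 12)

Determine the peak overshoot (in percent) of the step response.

Comparing s^2 + 3s + 12 to s^2 + 2ζωₙs + ωₙ²: ωₙ = √12 ≈ 3.464 rad/s and ζ = 3/(2·√12) ≈ 0.4330.
%OS = 100·exp(−πζ/√(1−ζ²)) = 100·exp(−π·0.4330/√(1−0.4330²)) ≈ 22.1%.

%OS ≈ 22.1%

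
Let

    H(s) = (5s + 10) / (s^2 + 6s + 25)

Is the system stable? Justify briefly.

The denominator s^2 + 6s + 25 factors as (s^2 + 6s + 25), giving poles at s = -3 + 4j, -3 - 4j.
Since all poles lie strictly in the left half-plane, the system is stable.

stable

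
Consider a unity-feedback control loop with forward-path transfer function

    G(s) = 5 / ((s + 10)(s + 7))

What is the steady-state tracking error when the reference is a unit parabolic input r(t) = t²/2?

G(s) has no poles at the origin.
This is a Type 0 system; Ka = lim_{s→0} s^2·G(s) = 0, so the steady-state error for a parabola input is infinite.

e_ss = ∞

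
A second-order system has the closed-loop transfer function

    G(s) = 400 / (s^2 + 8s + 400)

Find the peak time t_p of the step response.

t_p ≈ 0.1603 s

Comparing s^2 + 8s + 400 to s^2 + 2ζωₙs + ωₙ²: ωₙ = 20 rad/s and ζ = 8/(2·20) = 0.2.
ζωₙ = 8/2 = 4, so ω_d = ωₙ√(1−ζ²) = √(ωₙ² − (ζωₙ)²) = √(400 − 4²) = √384 ≈ 19.60 rad/s.
t_p = π/ω_d = π/19.60 ≈ 0.1603 s.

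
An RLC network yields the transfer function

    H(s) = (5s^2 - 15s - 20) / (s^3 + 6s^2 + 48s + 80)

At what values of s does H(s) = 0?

s = 4, -1

Set the numerator to zero: 5s^2 - 15s - 20 = 0, i.e. 5·(s^2 - 3s - 4) = 0.
Factoring: (s - 4)(s + 1) = 0.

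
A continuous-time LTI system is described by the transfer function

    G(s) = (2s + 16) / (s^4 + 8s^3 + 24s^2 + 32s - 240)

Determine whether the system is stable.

The denominator s^4 + 8s^3 + 24s^2 + 32s - 240 factors as (s - 2)(s + 6)(s^2 + 4s + 20), giving poles at s = 2, -6, -2 + 4j, -2 - 4j.
Since the pole(s) at s = 2 lie in the right half-plane, the system is unstable.

unstable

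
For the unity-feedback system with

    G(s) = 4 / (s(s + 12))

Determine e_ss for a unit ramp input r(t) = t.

G(s) has one pole at the origin.
This is a Type 1 system. Kv = lim_{s→0} s·G(s) = 4/12 = 1/3.
e_ss = 1/Kv = 1/(1/3) = 3.

e_ss = 3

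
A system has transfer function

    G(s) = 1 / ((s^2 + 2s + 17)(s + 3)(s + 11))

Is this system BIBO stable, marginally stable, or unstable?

stable

The poles can be read from the denominator factors: s = -1 ± 4j, -3, -11.
Since all poles lie strictly in the left half-plane, the system is stable.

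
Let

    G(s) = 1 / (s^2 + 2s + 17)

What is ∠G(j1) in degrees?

At s = j1: numerator = 1, denominator = 16 + j2.
∠G = ∠num − ∠den = 0° − (7.1250°) = -7.125°.

∠G(j1) ≈ -7.125°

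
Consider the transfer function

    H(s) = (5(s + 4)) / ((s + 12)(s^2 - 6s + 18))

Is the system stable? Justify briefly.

The poles can be read from the denominator factors: s = -12, 3 ± 3j.
Since the pole(s) at s = 3 + 3j, 3 - 3j lie in the right half-plane, the system is unstable.

unstable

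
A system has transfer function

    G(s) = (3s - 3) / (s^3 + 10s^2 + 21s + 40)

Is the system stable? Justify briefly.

stable

The denominator s^3 + 10s^2 + 21s + 40 factors as (s + 8)(s^2 + 2s + 5), giving poles at s = -8, -1 ± 2j.
Since all poles lie strictly in the left half-plane, the system is stable.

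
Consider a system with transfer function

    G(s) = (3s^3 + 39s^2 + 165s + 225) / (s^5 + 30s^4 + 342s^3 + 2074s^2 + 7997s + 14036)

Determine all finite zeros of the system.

Set the numerator to zero: 3s^3 + 39s^2 + 165s + 225 = 0, i.e. 3·(s^3 + 13s^2 + 55s + 75) = 0.
Factoring: (s + 5)^2(s + 3) = 0.

s = -5, -5, -3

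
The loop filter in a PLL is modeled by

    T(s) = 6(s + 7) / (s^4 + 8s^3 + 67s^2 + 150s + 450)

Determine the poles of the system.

The poles are the roots of the denominator s^4 + 8s^3 + 67s^2 + 150s + 450 = 0.
No real roots exist; factor into two real quadratics: (s^2 + 6s + 45)(s^2 + 2s + 10) = 0.
Each quadratic gives a conjugate pair via the quadratic formula.

s = -3 ± 6j, -1 ± 3j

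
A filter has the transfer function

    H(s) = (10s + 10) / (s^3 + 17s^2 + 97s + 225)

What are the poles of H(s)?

s = -4 + 3j, -4 - 3j, -9

The poles are the roots of the denominator s^3 + 17s^2 + 97s + 225 = 0.
Trying s = -9: the polynomial evaluates to 0, so (s + 9) is a factor.
Dividing out leaves s^2 + 8s + 25 = 0.
The quadratic formula then gives s = -4 ± 3j.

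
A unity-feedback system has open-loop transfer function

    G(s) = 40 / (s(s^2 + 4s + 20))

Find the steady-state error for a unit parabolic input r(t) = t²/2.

G(s) has one pole at the origin.
This is a Type 1 system; Ka = lim_{s→0} s^2·G(s) = 0, so the steady-state error for a parabola input is infinite.

e_ss = ∞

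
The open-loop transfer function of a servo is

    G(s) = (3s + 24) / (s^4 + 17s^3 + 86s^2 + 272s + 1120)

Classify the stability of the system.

The denominator s^4 + 17s^3 + 86s^2 + 272s + 1120 factors as (s^2 + 16)(s + 7)(s + 10), giving poles at s = 4j, -4j, -7, -10.
Since the simple pole(s) at s = ±4j lie on the jω-axis with none in the right half-plane, the system is marginally stable.

marginally stable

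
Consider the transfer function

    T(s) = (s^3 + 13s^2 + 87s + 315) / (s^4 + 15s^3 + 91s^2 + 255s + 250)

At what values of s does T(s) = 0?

Set the numerator to zero: s^3 + 13s^2 + 87s + 315 = 0.
Factoring: (s^2 + 6s + 45)(s + 7) = 0.

s = -3 + 6j, -3 - 6j, -7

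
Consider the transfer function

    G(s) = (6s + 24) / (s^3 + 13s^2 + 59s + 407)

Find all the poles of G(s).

The poles are the roots of the denominator s^3 + 13s^2 + 59s + 407 = 0.
Trying s = -11: the polynomial evaluates to 0, so (s + 11) is a factor.
Dividing out leaves s^2 + 2s + 37 = 0.
The quadratic formula then gives s = -1 ± 6j.

s = -11, -1 + 6j, -1 - 6j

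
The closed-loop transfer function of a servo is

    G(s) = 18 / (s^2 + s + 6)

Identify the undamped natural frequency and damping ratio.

Compare the denominator to the standard form s^2 + 2ζωₙs + ωₙ².
ωₙ² = 6, so ωₙ = √6 ≈ 2.449 rad/s.
2ζωₙ = 1, so ζ = 1/(2·√6) ≈ 0.2041.

ωₙ ≈ 2.449 rad/s, ζ ≈ 0.2041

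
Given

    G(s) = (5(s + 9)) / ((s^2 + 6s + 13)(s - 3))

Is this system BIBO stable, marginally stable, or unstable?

unstable

The poles can be read from the denominator factors: s = -3 ± 2j, 3.
Since the pole(s) at s = 3 lie in the right half-plane, the system is unstable.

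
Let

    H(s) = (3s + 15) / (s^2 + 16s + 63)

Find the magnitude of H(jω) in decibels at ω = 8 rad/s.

|H(j8)|_dB ≈ -13.1 dB

Substitute s = j8: numerator = 15 + j24, denominator = -1 + j128.
|H(j8)| = |15 + j24| / |-1 + j128| = 28.302 / 128.00 ≈ 0.2211.
In decibels: 20·log₁₀(0.2211) ≈ -13.1 dB.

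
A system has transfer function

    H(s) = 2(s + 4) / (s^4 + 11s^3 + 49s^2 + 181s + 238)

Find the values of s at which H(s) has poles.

The poles are the roots of the denominator s^4 + 11s^3 + 49s^2 + 181s + 238 = 0.
Trying s = -7: the polynomial evaluates to 0, so (s + 7) is a factor.
Dividing out leaves s^3 + 4s^2 + 21s + 34 = 0.
This factors further as (s^2 + 2s + 17)(s + 2) = 0.

s = -1 + 4j, -1 - 4j, -7, -2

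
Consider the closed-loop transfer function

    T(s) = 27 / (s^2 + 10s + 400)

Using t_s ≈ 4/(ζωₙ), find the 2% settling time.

t_s ≈ 0.8000 s

Comparing s^2 + 10s + 400 to s^2 + 2ζωₙs + ωₙ²: ωₙ = 20 rad/s and ζ = 10/(2·20) = 0.25.
ζωₙ = 10/2 = 5, so t_s ≈ 4/(ζωₙ) = 4/5 = 0.8000 s.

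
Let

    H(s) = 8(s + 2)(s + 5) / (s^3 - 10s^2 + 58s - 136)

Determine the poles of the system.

The poles are the roots of the denominator s^3 - 10s^2 + 58s - 136 = 0.
Trying s = 4: the polynomial evaluates to 0, so (s - 4) is a factor.
Dividing out leaves s^2 - 6s + 34 = 0.
The quadratic formula then gives s = 3 ± 5j.

s = 4, 3 ± 5j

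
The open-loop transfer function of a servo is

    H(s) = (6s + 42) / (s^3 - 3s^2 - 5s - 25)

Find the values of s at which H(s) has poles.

s = -1 ± 2j, 5

The poles are the roots of the denominator s^3 - 3s^2 - 5s - 25 = 0.
Trying s = 5: the polynomial evaluates to 0, so (s - 5) is a factor.
Dividing out leaves s^2 + 2s + 5 = 0.
The quadratic formula then gives s = -1 ± 2j.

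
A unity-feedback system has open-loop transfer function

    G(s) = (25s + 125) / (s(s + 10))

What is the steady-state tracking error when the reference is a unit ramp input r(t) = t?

e_ss = 0.08000

G(s) has one pole at the origin.
This is a Type 1 system. Kv = lim_{s→0} s·G(s) = 125/10 = 25/2.
e_ss = 1/Kv = 1/(25/2) = 2/25 ≈ 0.08000.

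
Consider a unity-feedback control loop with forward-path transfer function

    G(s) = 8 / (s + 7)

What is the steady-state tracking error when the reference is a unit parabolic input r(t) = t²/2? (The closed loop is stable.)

e_ss = ∞

G(s) has no poles at the origin.
This is a Type 0 system; Ka = lim_{s→0} s^2·G(s) = 0, so the steady-state error for a parabola input is infinite.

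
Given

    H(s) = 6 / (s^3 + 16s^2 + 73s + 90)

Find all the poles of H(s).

The poles are the roots of the denominator s^3 + 16s^2 + 73s + 90 = 0.
Trying s = -5: the polynomial evaluates to 0, so (s + 5) is a factor.
Dividing out leaves s^2 + 11s + 18 = 0.
Factoring the quadratic: (s + 2)(s + 9) = 0.

s = -5, -2, -9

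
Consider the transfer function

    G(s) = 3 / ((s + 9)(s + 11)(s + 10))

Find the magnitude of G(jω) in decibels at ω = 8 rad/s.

Substitute s = j8: numerator = 3, denominator = -930 + j1880.
|G(j8)| = |3| / |-930 + j1880| = 3 / 2097.5 ≈ 0.001430.
In decibels: 20·log₁₀(0.001430) ≈ -56.9 dB.

|G(j8)|_dB ≈ -56.9 dB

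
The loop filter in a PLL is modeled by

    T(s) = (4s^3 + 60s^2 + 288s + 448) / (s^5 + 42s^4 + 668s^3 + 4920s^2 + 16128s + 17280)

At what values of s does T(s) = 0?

Set the numerator to zero: 4s^3 + 60s^2 + 288s + 448 = 0, i.e. 4·(s^3 + 15s^2 + 72s + 112) = 0.
Factoring: (s + 7)(s + 4)^2 = 0.

s = -7, -4, -4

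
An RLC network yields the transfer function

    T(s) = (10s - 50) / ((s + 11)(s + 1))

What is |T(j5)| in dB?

|T(j5)|_dB ≈ 1.20 dB

Substitute s = j5: numerator = -50 + j50, denominator = -14 + j60.
|T(j5)| = |-50 + j50| / |-14 + j60| = 70.711 / 61.612 ≈ 1.148.
In decibels: 20·log₁₀(1.148) ≈ 1.20 dB.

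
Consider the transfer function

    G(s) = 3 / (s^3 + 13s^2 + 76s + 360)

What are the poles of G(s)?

The poles are the roots of the denominator s^3 + 13s^2 + 76s + 360 = 0.
Trying s = -9: the polynomial evaluates to 0, so (s + 9) is a factor.
Dividing out leaves s^2 + 4s + 40 = 0.
The quadratic formula then gives s = -2 ± 6j.

s = -2 ± 6j, -9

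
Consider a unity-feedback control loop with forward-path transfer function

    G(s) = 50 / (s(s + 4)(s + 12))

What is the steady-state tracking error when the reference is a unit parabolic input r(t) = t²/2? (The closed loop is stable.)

e_ss = ∞

G(s) has one pole at the origin.
This is a Type 1 system; Ka = lim_{s→0} s^2·G(s) = 0, so the steady-state error for a parabola input is infinite.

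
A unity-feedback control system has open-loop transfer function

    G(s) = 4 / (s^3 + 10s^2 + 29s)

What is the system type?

Factor s from the denominator: s^3 + 10s^2 + 29s = s·(s^2 + 10s + 29).
There is 1 pole at the origin, so the system is Type 1.

Type 1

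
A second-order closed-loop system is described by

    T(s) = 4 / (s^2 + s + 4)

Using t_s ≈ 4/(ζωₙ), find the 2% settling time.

t_s ≈ 8 s

Comparing s^2 + s + 4 to s^2 + 2ζωₙs + ωₙ²: ωₙ = 2 rad/s and ζ = 1/(2·2) = 0.25.
ζωₙ = 1/2 = 0.5, so t_s ≈ 4/(ζωₙ) = 4/0.5 = 8 s.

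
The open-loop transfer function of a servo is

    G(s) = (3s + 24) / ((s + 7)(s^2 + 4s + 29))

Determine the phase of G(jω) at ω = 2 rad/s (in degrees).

At s = j2: numerator = 24 + j6, denominator = 159 + j106.
∠G = ∠num − ∠den = 14.036° − (33.690°) = -19.65°.

∠G(j2) ≈ -19.65°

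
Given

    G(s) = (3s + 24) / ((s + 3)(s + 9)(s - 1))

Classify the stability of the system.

unstable

The poles can be read from the denominator factors: s = -3, -9, 1.
Since the pole(s) at s = 1 lie in the right half-plane, the system is unstable.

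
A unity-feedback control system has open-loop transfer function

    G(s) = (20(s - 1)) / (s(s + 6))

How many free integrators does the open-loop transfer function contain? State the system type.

The denominator has 1 factor of s at the origin (free integrator), so this is a Type 1 system.

Type 1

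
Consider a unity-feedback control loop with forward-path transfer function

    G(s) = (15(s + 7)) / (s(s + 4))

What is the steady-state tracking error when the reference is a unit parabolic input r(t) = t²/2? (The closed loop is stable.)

e_ss = ∞

G(s) has one pole at the origin.
This is a Type 1 system; Ka = lim_{s→0} s^2·G(s) = 0, so the steady-state error for a parabola input is infinite.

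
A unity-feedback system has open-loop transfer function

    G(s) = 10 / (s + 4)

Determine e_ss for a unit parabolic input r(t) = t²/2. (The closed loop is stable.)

G(s) has no poles at the origin.
This is a Type 0 system; Ka = lim_{s→0} s^2·G(s) = 0, so the steady-state error for a parabola input is infinite.

e_ss = ∞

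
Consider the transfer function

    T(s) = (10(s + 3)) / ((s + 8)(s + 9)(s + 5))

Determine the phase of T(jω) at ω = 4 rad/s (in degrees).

∠T(j4) ≈ -36.06°

At s = j4: numerator = 30 + j40, denominator = 8 + j564.
∠T = ∠num − ∠den = 53.130° − (89.187°) = -36.06°.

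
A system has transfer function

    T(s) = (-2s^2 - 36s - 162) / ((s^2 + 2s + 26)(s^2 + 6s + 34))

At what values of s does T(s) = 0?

s = -9, -9

Set the numerator to zero: -2s^2 - 36s - 162 = 0, i.e. -2·(s^2 + 18s + 81) = 0.
Factoring: (s + 9)^2 = 0.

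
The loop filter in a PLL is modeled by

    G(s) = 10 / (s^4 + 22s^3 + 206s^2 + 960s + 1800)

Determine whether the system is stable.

stable

The denominator s^4 + 22s^3 + 206s^2 + 960s + 1800 factors as (s + 6)^2(s^2 + 10s + 50), giving poles at s = -6, -5 ± 5j, -6.
Since all poles lie strictly in the left half-plane, the system is stable.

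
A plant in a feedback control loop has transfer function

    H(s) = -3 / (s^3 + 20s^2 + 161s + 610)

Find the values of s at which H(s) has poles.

s = -5 + 6j, -5 - 6j, -10

The poles are the roots of the denominator s^3 + 20s^2 + 161s + 610 = 0.
Trying s = -10: the polynomial evaluates to 0, so (s + 10) is a factor.
Dividing out leaves s^2 + 10s + 61 = 0.
The quadratic formula then gives s = -5 ± 6j.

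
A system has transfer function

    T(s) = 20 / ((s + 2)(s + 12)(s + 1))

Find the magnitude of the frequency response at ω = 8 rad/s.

Substitute s = j8: numerator = 20, denominator = -936 - j208.
|T(j8)| = |20| / |-936 - j208| = 20 / 958.83 ≈ 0.02086.

|T(j8)| ≈ 0.02086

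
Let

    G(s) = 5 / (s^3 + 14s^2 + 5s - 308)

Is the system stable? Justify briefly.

unstable

The denominator s^3 + 14s^2 + 5s - 308 factors as (s + 11)(s + 7)(s - 4), giving poles at s = -11, -7, 4.
Since the pole(s) at s = 4 lie in the right half-plane, the system is unstable.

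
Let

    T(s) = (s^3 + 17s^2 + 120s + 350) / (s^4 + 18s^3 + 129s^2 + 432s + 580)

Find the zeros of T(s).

Set the numerator to zero: s^3 + 17s^2 + 120s + 350 = 0.
Factoring: (s^2 + 10s + 50)(s + 7) = 0.

s = -5 + 5j, -5 - 5j, -7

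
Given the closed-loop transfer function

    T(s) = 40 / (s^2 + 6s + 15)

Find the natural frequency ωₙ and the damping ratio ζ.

Compare the denominator to the standard form s^2 + 2ζωₙs + ωₙ².
ωₙ² = 15, so ωₙ = √15 ≈ 3.873 rad/s.
2ζωₙ = 6, so ζ = 6/(2·√15) ≈ 0.7746.

ωₙ ≈ 3.873 rad/s, ζ ≈ 0.7746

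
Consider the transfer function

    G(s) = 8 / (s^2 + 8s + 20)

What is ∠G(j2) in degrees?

At s = j2: numerator = 8, denominator = 16 + j16.
∠G = ∠num − ∠den = 0° − (45°) = -45°.

∠G(j2) ≈ -45°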